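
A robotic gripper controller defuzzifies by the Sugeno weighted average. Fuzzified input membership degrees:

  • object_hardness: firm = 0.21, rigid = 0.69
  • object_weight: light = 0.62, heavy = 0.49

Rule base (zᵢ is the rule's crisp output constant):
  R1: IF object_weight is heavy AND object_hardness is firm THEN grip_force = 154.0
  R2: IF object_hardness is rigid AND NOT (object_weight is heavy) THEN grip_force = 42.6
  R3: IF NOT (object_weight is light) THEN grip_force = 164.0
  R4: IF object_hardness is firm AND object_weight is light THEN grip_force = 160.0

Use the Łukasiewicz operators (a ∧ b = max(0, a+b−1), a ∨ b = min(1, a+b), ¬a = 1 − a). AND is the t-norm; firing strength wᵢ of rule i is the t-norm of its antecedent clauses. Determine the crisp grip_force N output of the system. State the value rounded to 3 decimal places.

R1 (z=154.0): heavy=0.49, firm=0.21; AND[max(0, a+b−1)] → w = 0.00
R2 (z=42.6): rigid=0.69, ¬heavy=1−0.49=0.51; AND[max(0, a+b−1)] → w = 0.20
R3 (z=164.0): ¬light=1−0.62=0.38 → w = 0.38
R4 (z=160.0): firm=0.21, light=0.62; AND[max(0, a+b−1)] → w = 0.00
Weighted average = (0.00·154.0 + 0.20·42.6 + 0.38·164.0 + 0.00·160.0) / (0.00 + 0.20 + 0.38 + 0.00)
  = 70.8400 / 0.5800 = 122.138

122.138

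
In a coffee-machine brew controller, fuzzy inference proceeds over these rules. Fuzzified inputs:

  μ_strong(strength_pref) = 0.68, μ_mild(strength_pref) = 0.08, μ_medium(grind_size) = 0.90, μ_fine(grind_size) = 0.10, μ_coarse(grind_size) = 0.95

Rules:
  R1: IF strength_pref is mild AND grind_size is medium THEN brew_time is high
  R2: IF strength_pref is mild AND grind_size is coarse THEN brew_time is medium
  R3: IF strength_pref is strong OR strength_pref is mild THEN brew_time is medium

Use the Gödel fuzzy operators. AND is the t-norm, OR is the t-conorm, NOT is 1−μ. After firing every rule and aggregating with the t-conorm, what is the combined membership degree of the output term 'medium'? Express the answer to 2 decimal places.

0.68

R1: mild=0.08, medium=0.90; AND[min(a, b)] → w = 0.08
R2: mild=0.08, coarse=0.95; AND[min(a, b)] → w = 0.08
R3: strong=0.68, mild=0.08; OR[max(a, b)] → w = 0.68
Rules with consequent 'medium': {R2, R3} → strengths 0.08, 0.68
Aggregate via t-conorm [max(a, b)]: 0.68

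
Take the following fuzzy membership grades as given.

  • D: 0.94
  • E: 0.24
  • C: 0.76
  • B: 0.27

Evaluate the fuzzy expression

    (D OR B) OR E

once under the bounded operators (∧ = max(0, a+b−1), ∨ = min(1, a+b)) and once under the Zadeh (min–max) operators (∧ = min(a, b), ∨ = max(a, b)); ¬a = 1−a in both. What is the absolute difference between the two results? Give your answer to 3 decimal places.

0.060

Under bounded:
  D OR B = min(1, a+b) on (0.94, 0.27) = 1.00
  (D OR B) OR E = min(1, a+b) on (1.00, 0.24) = 1.00
  → value = 1.0000
Under Zadeh (min–max):
  D OR B = max(a, b) on (0.94, 0.27) = 0.94
  (D OR B) OR E = max(a, b) on (0.94, 0.24) = 0.94
  → value = 0.9400
|1.0000 − 0.9400| = 0.060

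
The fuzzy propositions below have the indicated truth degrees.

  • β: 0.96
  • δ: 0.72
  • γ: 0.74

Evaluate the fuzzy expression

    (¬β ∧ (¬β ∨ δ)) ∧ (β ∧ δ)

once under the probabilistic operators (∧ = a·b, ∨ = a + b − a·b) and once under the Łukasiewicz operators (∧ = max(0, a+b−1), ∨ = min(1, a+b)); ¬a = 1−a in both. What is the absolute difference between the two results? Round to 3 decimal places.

Under probabilistic:
  ¬β = 1 − 0.9600 = 0.0400
  ¬β = 1 − 0.9600 = 0.0400
  ¬β ∨ δ = a + b − a·b on (0.0400, 0.7200) = 0.7312
  ¬β ∧ (¬β ∨ δ) = a·b on (0.0400, 0.7312) = 0.0292
  β ∧ δ = a·b on (0.9600, 0.7200) = 0.6912
  (¬β ∧ (¬β ∨ δ)) ∧ (β ∧ δ) = a·b on (0.0292, 0.6912) = 0.0202
  → value = 0.0202
Under Łukasiewicz:
  ¬β = 1 − 0.96 = 0.04
  ¬β = 1 − 0.96 = 0.04
  ¬β ∨ δ = min(1, a+b) on (0.04, 0.72) = 0.76
  ¬β ∧ (¬β ∨ δ) = max(0, a+b−1) on (0.04, 0.76) = 0.00
  β ∧ δ = max(0, a+b−1) on (0.96, 0.72) = 0.68
  (¬β ∧ (¬β ∨ δ)) ∧ (β ∧ δ) = max(0, a+b−1) on (0.00, 0.68) = 0.00
  → value = 0.0000
|0.0202 − 0.0000| = 0.020

0.020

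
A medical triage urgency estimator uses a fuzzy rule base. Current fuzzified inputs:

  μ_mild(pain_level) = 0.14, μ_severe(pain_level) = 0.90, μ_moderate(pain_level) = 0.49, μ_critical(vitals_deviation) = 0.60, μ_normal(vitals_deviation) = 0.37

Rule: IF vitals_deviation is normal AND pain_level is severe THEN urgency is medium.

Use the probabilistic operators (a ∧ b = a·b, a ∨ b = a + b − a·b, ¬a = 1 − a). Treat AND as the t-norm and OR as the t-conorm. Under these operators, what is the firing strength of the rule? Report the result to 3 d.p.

0.333

firing strength: normal=0.37, severe=0.90; AND[a·b] → w = 0.3330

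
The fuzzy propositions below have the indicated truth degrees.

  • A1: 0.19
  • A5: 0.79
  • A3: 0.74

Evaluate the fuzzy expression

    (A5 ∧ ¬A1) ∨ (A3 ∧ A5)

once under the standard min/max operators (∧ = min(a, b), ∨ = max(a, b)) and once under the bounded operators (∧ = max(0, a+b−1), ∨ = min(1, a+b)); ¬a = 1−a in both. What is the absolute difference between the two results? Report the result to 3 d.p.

0.210

Under standard min/max:
  ¬A1 = 1 − 0.19 = 0.81
  A5 ∧ ¬A1 = min(a, b) on (0.79, 0.81) = 0.79
  A3 ∧ A5 = min(a, b) on (0.74, 0.79) = 0.74
  (A5 ∧ ¬A1) ∨ (A3 ∧ A5) = max(a, b) on (0.79, 0.74) = 0.79
  → value = 0.7900
Under bounded:
  ¬A1 = 1 − 0.19 = 0.81
  A5 ∧ ¬A1 = max(0, a+b−1) on (0.79, 0.81) = 0.60
  A3 ∧ A5 = max(0, a+b−1) on (0.74, 0.79) = 0.53
  (A5 ∧ ¬A1) ∨ (A3 ∧ A5) = min(1, a+b) on (0.60, 0.53) = 1.00
  → value = 1.0000
|0.7900 − 1.0000| = 0.210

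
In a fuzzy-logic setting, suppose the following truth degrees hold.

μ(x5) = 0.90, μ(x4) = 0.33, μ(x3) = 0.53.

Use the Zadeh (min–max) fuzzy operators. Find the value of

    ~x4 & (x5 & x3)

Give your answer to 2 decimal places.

~x4 = 1 − 0.33 = 0.67
x5 & x3 = min(a, b) on (0.90, 0.53) = 0.53
~x4 & (x5 & x3) = min(a, b) on (0.67, 0.53) = 0.53

0.53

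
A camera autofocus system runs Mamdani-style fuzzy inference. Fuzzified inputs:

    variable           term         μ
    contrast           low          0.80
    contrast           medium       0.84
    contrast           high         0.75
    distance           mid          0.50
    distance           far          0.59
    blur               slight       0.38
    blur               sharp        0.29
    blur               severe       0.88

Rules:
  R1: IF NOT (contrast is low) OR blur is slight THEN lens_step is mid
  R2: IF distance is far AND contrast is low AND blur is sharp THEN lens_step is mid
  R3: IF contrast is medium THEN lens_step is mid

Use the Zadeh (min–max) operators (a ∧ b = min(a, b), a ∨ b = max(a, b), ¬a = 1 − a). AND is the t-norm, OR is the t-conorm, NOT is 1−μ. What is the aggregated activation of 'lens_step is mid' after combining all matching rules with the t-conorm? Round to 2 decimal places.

R1: ¬low=1−0.80=0.20, slight=0.38; OR[max(a, b)] → w = 0.38
R2: far=0.59, low=0.80, sharp=0.29; AND[min(a, b)] → w = 0.29
R3: medium=0.84 → w = 0.84
Rules with consequent 'mid': {R1, R2, R3} → strengths 0.38, 0.29, 0.84
Aggregate via t-conorm [max(a, b)]: 0.84

0.84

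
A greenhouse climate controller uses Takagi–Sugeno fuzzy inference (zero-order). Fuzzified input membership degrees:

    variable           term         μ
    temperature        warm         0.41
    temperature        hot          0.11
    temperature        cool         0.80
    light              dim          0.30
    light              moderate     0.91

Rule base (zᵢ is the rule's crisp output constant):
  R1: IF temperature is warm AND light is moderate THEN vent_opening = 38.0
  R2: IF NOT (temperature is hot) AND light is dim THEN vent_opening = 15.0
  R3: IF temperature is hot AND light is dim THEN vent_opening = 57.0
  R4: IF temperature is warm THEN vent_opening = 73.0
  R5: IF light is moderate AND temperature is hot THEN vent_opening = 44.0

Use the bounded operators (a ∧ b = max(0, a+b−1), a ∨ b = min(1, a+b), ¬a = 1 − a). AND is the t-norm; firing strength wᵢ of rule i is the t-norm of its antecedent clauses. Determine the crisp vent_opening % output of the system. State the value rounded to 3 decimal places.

48.745

R1 (z=38.0): warm=0.41, moderate=0.91; AND[max(0, a+b−1)] → w = 0.32
R2 (z=15.0): ¬hot=1−0.11=0.89, dim=0.30; AND[max(0, a+b−1)] → w = 0.19
R3 (z=57.0): hot=0.11, dim=0.30; AND[max(0, a+b−1)] → w = 0.00
R4 (z=73.0): warm=0.41 → w = 0.41
R5 (z=44.0): moderate=0.91, hot=0.11; AND[max(0, a+b−1)] → w = 0.02
Weighted average = (0.32·38.0 + 0.19·15.0 + 0.00·57.0 + 0.41·73.0 + 0.02·44.0) / (0.32 + 0.19 + 0.00 + 0.41 + 0.02)
  = 45.8200 / 0.9400 = 48.745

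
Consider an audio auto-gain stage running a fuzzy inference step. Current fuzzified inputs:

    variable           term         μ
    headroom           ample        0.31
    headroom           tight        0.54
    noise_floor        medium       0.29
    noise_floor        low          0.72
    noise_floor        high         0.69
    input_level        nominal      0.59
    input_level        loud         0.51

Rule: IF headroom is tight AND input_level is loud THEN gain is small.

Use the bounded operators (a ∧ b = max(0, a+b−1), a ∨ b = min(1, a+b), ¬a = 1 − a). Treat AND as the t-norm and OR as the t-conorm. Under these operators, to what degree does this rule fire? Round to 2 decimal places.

0.05

firing strength: tight=0.54, loud=0.51; AND[max(0, a+b−1)] → w = 0.05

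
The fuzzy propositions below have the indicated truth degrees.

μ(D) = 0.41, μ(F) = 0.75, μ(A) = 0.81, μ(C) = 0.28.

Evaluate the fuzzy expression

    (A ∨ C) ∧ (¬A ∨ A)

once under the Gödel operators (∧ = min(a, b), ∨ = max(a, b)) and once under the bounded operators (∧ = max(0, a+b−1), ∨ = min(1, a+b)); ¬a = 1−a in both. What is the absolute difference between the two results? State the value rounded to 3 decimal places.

0.190

Under Gödel:
  A ∨ C = max(a, b) on (0.81, 0.28) = 0.81
  ¬A = 1 − 0.81 = 0.19
  ¬A ∨ A = max(a, b) on (0.19, 0.81) = 0.81
  (A ∨ C) ∧ (¬A ∨ A) = min(a, b) on (0.81, 0.81) = 0.81
  → value = 0.8100
Under bounded:
  A ∨ C = min(1, a+b) on (0.81, 0.28) = 1.00
  ¬A = 1 − 0.81 = 0.19
  ¬A ∨ A = min(1, a+b) on (0.19, 0.81) = 1.00
  (A ∨ C) ∧ (¬A ∨ A) = max(0, a+b−1) on (1.00, 1.00) = 1.00
  → value = 1.0000
|0.8100 − 1.0000| = 0.190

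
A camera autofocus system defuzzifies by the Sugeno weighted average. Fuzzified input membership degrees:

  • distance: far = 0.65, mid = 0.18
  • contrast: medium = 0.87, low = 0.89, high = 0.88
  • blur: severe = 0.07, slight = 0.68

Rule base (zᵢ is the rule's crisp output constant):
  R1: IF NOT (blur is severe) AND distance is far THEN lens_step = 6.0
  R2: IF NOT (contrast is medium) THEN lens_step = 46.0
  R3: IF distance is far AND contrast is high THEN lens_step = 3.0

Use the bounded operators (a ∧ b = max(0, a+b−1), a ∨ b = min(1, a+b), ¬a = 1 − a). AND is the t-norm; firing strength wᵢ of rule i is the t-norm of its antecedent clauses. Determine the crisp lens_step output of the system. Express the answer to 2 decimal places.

R1 (z=6.0): ¬severe=1−0.07=0.93, far=0.65; AND[max(0, a+b−1)] → w = 0.58
R2 (z=46.0): ¬medium=1−0.87=0.13 → w = 0.13
R3 (z=3.0): far=0.65, high=0.88; AND[max(0, a+b−1)] → w = 0.53
Weighted average = (0.58·6.0 + 0.13·46.0 + 0.53·3.0) / (0.58 + 0.13 + 0.53)
  = 11.0500 / 1.2400 = 8.91

8.91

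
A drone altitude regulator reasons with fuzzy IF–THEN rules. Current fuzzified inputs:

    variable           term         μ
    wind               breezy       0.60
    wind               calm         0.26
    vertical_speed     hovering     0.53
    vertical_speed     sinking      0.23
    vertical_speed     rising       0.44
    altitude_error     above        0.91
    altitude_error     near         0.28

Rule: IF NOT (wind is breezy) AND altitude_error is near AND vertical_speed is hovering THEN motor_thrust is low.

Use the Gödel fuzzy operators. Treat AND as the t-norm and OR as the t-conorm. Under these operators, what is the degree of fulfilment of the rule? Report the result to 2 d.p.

0.28

firing strength: ¬breezy=1−0.60=0.40, near=0.28, hovering=0.53; AND[min(a, b)] → w = 0.28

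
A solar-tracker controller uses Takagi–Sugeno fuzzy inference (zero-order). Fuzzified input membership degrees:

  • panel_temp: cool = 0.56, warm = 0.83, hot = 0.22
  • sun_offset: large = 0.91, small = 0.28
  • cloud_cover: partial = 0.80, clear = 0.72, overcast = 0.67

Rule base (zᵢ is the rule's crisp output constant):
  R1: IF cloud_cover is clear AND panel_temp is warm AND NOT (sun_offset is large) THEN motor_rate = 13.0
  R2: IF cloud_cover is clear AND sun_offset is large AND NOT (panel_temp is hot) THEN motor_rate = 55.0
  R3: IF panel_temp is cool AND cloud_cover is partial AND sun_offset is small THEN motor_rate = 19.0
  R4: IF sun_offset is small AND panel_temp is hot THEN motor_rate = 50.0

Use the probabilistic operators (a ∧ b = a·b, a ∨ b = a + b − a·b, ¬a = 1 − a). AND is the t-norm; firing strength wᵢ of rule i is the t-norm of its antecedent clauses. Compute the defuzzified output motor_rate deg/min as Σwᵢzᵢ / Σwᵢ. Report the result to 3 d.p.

R1 (z=13.0): clear=0.72, warm=0.83, ¬large=1−0.91=0.09; AND[a·b] → w = 0.0538
R2 (z=55.0): clear=0.72, large=0.91, ¬hot=1−0.22=0.78; AND[a·b] → w = 0.5111
R3 (z=19.0): cool=0.56, partial=0.80, small=0.28; AND[a·b] → w = 0.1254
R4 (z=50.0): small=0.28, hot=0.22; AND[a·b] → w = 0.0616
Weighted average = (0.0538·13.0 + 0.5111·55.0 + 0.1254·19.0 + 0.0616·50.0) / (0.0538 + 0.5111 + 0.1254 + 0.0616)
  = 34.2706 / 0.7519 = 45.580

45.580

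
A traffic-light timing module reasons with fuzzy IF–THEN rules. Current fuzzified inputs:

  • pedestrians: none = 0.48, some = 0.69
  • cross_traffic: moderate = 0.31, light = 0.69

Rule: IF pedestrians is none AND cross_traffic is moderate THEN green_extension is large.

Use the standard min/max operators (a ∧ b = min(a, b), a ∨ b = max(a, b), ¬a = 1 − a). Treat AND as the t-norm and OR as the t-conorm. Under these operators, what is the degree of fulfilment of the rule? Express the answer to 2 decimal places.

firing strength: none=0.48, moderate=0.31; AND[min(a, b)] → w = 0.31

0.31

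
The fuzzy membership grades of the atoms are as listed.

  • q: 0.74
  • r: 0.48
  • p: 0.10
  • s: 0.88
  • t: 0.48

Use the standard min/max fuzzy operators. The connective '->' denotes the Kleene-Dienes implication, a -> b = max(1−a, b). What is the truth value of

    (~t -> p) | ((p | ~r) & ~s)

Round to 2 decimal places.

~t = 1 − 0.48 = 0.52
~t -> p  [Kleene-Dienes: max(1−a, b)] with a=0.52, b=0.10 → 0.48
~r = 1 − 0.48 = 0.52
p | ~r = max(a, b) on (0.10, 0.52) = 0.52
~s = 1 − 0.88 = 0.12
(p | ~r) & ~s = min(a, b) on (0.52, 0.12) = 0.12
(~t -> p) | ((p | ~r) & ~s) = max(a, b) on (0.48, 0.12) = 0.48

0.48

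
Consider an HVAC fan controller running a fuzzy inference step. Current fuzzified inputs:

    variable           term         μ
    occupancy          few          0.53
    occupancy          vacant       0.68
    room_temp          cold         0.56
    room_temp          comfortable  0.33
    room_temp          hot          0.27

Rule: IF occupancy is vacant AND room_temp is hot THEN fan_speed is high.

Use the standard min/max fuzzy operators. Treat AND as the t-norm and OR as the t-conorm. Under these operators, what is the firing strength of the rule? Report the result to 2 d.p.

0.27

firing strength: vacant=0.68, hot=0.27; AND[min(a, b)] → w = 0.27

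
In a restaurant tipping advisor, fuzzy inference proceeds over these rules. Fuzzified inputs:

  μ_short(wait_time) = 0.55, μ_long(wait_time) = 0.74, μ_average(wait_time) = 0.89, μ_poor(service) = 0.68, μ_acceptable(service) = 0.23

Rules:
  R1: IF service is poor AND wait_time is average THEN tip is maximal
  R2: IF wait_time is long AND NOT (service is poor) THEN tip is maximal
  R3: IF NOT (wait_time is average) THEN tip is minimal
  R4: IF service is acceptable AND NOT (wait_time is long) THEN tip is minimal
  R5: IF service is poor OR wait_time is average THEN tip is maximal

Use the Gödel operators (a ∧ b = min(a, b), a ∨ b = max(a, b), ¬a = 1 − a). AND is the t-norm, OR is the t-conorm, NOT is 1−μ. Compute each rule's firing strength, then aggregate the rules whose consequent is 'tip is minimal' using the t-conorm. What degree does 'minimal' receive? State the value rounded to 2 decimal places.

0.23

R1: poor=0.68, average=0.89; AND[min(a, b)] → w = 0.68
R2: long=0.74, ¬poor=1−0.68=0.32; AND[min(a, b)] → w = 0.32
R3: ¬average=1−0.89=0.11 → w = 0.11
R4: acceptable=0.23, ¬long=1−0.74=0.26; AND[min(a, b)] → w = 0.23
R5: poor=0.68, average=0.89; OR[max(a, b)] → w = 0.89
Rules with consequent 'minimal': {R3, R4} → strengths 0.11, 0.23
Aggregate via t-conorm [max(a, b)]: 0.23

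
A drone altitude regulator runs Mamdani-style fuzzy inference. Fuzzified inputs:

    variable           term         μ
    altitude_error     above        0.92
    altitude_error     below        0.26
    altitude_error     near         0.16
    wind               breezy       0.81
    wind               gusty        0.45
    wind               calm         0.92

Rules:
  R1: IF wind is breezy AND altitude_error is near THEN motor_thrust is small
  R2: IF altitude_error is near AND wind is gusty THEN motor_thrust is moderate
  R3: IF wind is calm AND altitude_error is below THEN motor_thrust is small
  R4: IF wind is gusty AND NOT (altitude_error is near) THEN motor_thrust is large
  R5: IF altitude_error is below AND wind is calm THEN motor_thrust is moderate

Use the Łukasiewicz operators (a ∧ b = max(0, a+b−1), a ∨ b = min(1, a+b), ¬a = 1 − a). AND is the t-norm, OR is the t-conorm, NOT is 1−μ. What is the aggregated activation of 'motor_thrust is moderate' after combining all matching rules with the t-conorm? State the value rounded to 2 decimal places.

0.18

R1: breezy=0.81, near=0.16; AND[max(0, a+b−1)] → w = 0.00
R2: near=0.16, gusty=0.45; AND[max(0, a+b−1)] → w = 0.00
R3: calm=0.92, below=0.26; AND[max(0, a+b−1)] → w = 0.18
R4: gusty=0.45, ¬near=1−0.16=0.84; AND[max(0, a+b−1)] → w = 0.29
R5: below=0.26, calm=0.92; AND[max(0, a+b−1)] → w = 0.18
Rules with consequent 'moderate': {R2, R5} → strengths 0.00, 0.18
Aggregate via t-conorm [min(1, a+b)]: 0.18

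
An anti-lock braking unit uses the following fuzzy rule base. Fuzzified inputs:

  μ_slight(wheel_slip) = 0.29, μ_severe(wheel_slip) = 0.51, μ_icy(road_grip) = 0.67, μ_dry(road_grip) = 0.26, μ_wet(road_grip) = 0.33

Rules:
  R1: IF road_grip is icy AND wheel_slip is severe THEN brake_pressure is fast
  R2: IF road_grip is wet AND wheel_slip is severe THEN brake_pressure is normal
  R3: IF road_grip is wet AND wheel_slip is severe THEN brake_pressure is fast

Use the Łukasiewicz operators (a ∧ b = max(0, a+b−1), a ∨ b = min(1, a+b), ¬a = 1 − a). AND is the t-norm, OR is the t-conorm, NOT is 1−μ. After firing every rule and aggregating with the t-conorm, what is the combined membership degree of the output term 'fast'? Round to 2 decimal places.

R1: icy=0.67, severe=0.51; AND[max(0, a+b−1)] → w = 0.18
R2: wet=0.33, severe=0.51; AND[max(0, a+b−1)] → w = 0.00
R3: wet=0.33, severe=0.51; AND[max(0, a+b−1)] → w = 0.00
Rules with consequent 'fast': {R1, R3} → strengths 0.18, 0.00
Aggregate via t-conorm [min(1, a+b)]: 0.18

0.18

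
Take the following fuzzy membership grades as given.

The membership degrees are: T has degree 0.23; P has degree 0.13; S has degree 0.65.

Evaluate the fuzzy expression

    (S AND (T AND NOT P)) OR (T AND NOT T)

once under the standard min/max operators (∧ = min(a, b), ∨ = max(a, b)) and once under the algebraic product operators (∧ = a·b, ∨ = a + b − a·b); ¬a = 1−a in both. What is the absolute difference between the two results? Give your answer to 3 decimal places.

0.054

Under standard min/max:
  NOT P = 1 − 0.13 = 0.87
  T AND NOT P = min(a, b) on (0.23, 0.87) = 0.23
  S AND (T AND NOT P) = min(a, b) on (0.65, 0.23) = 0.23
  NOT T = 1 − 0.23 = 0.77
  T AND NOT T = min(a, b) on (0.23, 0.77) = 0.23
  (S AND (T AND NOT P)) OR (T AND NOT T) = max(a, b) on (0.23, 0.23) = 0.23
  → value = 0.2300
Under algebraic product:
  NOT P = 1 − 0.1300 = 0.8700
  T AND NOT P = a·b on (0.2300, 0.8700) = 0.2001
  S AND (T AND NOT P) = a·b on (0.6500, 0.2001) = 0.1301
  NOT T = 1 − 0.2300 = 0.7700
  T AND NOT T = a·b on (0.2300, 0.7700) = 0.1771
  (S AND (T AND NOT P)) OR (T AND NOT T) = a + b − a·b on (0.1301, 0.1771) = 0.2841
  → value = 0.2841
|0.2300 − 0.2841| = 0.054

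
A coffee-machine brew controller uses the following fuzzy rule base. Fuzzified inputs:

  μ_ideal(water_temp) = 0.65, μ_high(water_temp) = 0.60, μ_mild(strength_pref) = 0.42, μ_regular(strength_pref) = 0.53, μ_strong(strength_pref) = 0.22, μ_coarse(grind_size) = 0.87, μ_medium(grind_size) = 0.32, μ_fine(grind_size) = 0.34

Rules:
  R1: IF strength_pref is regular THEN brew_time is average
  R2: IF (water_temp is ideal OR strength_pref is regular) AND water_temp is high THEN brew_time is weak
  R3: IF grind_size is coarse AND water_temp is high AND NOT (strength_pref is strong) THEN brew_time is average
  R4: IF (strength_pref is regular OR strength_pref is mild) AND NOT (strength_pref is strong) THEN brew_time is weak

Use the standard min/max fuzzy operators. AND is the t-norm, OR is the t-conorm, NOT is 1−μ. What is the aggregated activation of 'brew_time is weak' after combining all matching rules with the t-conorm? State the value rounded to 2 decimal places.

0.60

R1: regular=0.53 → w = 0.53
R2: (ideal=0.65 OR regular=0.53) = 0.65; AND[min(a, b)] with high=0.60 → w = 0.60
R3: coarse=0.87, high=0.60, ¬strong=1−0.22=0.78; AND[min(a, b)] → w = 0.60
R4: (regular=0.53 OR mild=0.42) = 0.53; AND[min(a, b)] with ¬strong=1−0.22=0.78 → w = 0.53
Rules with consequent 'weak': {R2, R4} → strengths 0.60, 0.53
Aggregate via t-conorm [max(a, b)]: 0.60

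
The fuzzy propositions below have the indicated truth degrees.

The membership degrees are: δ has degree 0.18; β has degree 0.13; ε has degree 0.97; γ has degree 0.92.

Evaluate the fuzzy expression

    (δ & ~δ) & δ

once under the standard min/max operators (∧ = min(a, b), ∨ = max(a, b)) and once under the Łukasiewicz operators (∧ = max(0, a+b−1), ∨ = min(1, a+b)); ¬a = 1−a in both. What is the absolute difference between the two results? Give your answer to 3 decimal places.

0.180

Under standard min/max:
  ~δ = 1 − 0.18 = 0.82
  δ & ~δ = min(a, b) on (0.18, 0.82) = 0.18
  (δ & ~δ) & δ = min(a, b) on (0.18, 0.18) = 0.18
  → value = 0.1800
Under Łukasiewicz:
  ~δ = 1 − 0.18 = 0.82
  δ & ~δ = max(0, a+b−1) on (0.18, 0.82) = 0.00
  (δ & ~δ) & δ = max(0, a+b−1) on (0.00, 0.18) = 0.00
  → value = 0.0000
|0.1800 − 0.0000| = 0.180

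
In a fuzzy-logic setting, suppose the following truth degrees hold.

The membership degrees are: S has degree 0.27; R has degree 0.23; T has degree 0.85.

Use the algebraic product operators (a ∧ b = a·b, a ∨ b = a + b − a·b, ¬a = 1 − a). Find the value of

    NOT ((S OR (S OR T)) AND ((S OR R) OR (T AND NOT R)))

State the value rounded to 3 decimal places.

S OR T = a + b − a·b on (0.2700, 0.8500) = 0.8905
S OR (S OR T) = a + b − a·b on (0.2700, 0.8905) = 0.9201
S OR R = a + b − a·b on (0.2700, 0.2300) = 0.4379
NOT R = 1 − 0.2300 = 0.7700
T AND NOT R = a·b on (0.8500, 0.7700) = 0.6545
(S OR R) OR (T AND NOT R) = a + b − a·b on (0.4379, 0.6545) = 0.8058
(S OR (S OR T)) AND ((S OR R) OR (T AND NOT R)) = a·b on (0.9201, 0.8058) = 0.7414
NOT ((S OR (S OR T)) AND ((S OR R) OR (T AND NOT R))) = 1 − 0.7414 = 0.2586

0.259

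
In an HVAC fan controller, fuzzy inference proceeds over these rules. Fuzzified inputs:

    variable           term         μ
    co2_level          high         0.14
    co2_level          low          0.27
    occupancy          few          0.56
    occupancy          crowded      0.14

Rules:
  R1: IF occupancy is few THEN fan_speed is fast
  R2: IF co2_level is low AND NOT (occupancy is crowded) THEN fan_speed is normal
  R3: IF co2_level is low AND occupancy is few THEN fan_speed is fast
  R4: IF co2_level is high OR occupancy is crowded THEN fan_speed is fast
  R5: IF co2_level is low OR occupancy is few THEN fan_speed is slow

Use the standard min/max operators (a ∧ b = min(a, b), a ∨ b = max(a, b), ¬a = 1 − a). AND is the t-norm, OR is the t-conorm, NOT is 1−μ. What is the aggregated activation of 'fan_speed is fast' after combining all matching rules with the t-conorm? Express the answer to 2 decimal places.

R1: few=0.56 → w = 0.56
R2: low=0.27, ¬crowded=1−0.14=0.86; AND[min(a, b)] → w = 0.27
R3: low=0.27, few=0.56; AND[min(a, b)] → w = 0.27
R4: high=0.14, crowded=0.14; OR[max(a, b)] → w = 0.14
R5: low=0.27, few=0.56; OR[max(a, b)] → w = 0.56
Rules with consequent 'fast': {R1, R3, R4} → strengths 0.56, 0.27, 0.14
Aggregate via t-conorm [max(a, b)]: 0.56

0.56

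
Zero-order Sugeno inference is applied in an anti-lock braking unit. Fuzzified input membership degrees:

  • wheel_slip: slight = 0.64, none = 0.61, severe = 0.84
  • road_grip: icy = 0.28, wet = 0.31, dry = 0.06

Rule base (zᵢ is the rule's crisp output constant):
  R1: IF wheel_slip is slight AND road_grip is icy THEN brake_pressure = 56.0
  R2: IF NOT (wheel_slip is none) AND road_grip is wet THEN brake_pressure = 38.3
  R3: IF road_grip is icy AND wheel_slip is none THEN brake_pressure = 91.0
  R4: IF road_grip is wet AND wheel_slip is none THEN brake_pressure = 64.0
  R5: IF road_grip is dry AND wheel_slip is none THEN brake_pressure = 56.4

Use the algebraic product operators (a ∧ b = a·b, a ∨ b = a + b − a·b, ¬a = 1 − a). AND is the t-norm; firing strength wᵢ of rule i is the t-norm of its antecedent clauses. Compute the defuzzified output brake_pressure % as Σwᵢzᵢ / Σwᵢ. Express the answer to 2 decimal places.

63.70

R1 (z=56.0): slight=0.64, icy=0.28; AND[a·b] → w = 0.1792
R2 (z=38.3): ¬none=1−0.61=0.39, wet=0.31; AND[a·b] → w = 0.1209
R3 (z=91.0): icy=0.28, none=0.61; AND[a·b] → w = 0.1708
R4 (z=64.0): wet=0.31, none=0.61; AND[a·b] → w = 0.1891
R5 (z=56.4): dry=0.06, none=0.61; AND[a·b] → w = 0.0366
Weighted average = (0.1792·56.0 + 0.1209·38.3 + 0.1708·91.0 + 0.1891·64.0 + 0.0366·56.4) / (0.1792 + 0.1209 + 0.1708 + 0.1891 + 0.0366)
  = 44.3751 / 0.6966 = 63.70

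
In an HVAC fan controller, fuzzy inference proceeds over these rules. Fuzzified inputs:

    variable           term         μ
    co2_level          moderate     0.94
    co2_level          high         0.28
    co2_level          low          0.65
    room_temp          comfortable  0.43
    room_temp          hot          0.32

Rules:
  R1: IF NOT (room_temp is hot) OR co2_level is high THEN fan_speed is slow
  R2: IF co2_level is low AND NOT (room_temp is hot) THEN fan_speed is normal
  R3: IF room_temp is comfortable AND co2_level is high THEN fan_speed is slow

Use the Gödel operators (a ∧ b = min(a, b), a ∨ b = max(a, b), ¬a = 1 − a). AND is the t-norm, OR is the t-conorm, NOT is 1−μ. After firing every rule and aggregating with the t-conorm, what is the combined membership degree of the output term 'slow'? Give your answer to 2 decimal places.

R1: ¬hot=1−0.32=0.68, high=0.28; OR[max(a, b)] → w = 0.68
R2: low=0.65, ¬hot=1−0.32=0.68; AND[min(a, b)] → w = 0.65
R3: comfortable=0.43, high=0.28; AND[min(a, b)] → w = 0.28
Rules with consequent 'slow': {R1, R3} → strengths 0.68, 0.28
Aggregate via t-conorm [max(a, b)]: 0.68

0.68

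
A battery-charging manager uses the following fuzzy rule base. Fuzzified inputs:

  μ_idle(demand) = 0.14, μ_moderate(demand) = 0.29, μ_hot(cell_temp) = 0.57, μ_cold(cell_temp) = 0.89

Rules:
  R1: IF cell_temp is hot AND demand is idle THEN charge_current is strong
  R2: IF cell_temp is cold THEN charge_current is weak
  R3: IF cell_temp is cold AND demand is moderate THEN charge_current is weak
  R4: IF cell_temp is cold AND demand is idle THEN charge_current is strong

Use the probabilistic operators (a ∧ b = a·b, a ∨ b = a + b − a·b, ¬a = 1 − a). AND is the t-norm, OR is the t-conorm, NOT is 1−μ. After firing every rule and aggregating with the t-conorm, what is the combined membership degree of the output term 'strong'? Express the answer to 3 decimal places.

0.194

R1: hot=0.57, idle=0.14; AND[a·b] → w = 0.0798
R2: cold=0.89 → w = 0.8900
R3: cold=0.89, moderate=0.29; AND[a·b] → w = 0.2581
R4: cold=0.89, idle=0.14; AND[a·b] → w = 0.1246
Rules with consequent 'strong': {R1, R4} → strengths 0.0798, 0.1246
Aggregate via t-conorm [a + b − a·b]: 0.1945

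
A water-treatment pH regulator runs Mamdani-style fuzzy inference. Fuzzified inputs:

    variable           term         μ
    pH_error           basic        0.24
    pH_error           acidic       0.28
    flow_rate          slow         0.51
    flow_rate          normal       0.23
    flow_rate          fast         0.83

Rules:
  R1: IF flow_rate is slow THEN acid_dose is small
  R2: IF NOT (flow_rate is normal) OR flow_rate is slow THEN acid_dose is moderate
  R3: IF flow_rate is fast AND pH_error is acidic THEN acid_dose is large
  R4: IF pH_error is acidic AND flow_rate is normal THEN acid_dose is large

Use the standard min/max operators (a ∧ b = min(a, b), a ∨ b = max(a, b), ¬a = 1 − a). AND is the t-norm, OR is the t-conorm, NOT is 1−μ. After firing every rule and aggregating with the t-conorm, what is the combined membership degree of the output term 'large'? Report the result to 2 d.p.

R1: slow=0.51 → w = 0.51
R2: ¬normal=1−0.23=0.77, slow=0.51; OR[max(a, b)] → w = 0.77
R3: fast=0.83, acidic=0.28; AND[min(a, b)] → w = 0.28
R4: acidic=0.28, normal=0.23; AND[min(a, b)] → w = 0.23
Rules with consequent 'large': {R3, R4} → strengths 0.28, 0.23
Aggregate via t-conorm [max(a, b)]: 0.28

0.28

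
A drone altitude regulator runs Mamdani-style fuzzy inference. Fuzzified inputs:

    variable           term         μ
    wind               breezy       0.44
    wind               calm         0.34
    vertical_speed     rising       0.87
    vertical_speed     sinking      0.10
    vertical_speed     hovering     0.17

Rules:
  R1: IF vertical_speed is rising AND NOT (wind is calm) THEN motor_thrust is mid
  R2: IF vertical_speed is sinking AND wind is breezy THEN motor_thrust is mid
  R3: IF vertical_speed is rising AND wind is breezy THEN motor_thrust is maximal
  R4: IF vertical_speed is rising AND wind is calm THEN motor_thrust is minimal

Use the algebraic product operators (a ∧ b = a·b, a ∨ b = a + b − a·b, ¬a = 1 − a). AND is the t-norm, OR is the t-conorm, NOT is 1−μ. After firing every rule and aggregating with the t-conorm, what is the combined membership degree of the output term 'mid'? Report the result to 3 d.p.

R1: rising=0.87, ¬calm=1−0.34=0.66; AND[a·b] → w = 0.5742
R2: sinking=0.10, breezy=0.44; AND[a·b] → w = 0.0440
R3: rising=0.87, breezy=0.44; AND[a·b] → w = 0.3828
R4: rising=0.87, calm=0.34; AND[a·b] → w = 0.2958
Rules with consequent 'mid': {R1, R2} → strengths 0.5742, 0.0440
Aggregate via t-conorm [a + b − a·b]: 0.5929

0.593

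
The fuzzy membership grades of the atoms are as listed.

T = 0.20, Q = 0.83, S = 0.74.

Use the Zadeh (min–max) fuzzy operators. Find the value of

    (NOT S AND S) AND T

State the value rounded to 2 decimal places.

0.20

NOT S = 1 − 0.74 = 0.26
NOT S AND S = min(a, b) on (0.26, 0.74) = 0.26
(NOT S AND S) AND T = min(a, b) on (0.26, 0.20) = 0.20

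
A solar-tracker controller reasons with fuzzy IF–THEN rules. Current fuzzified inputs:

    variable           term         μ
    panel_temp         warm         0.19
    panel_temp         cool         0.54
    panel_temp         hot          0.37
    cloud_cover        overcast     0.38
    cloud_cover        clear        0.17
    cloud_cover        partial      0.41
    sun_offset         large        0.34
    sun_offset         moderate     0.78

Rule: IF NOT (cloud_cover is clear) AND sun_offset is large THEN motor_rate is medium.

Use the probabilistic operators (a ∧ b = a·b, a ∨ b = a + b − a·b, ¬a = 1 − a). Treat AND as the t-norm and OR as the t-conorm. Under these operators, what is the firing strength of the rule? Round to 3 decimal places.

firing strength: ¬clear=1−0.17=0.83, large=0.34; AND[a·b] → w = 0.2822

0.282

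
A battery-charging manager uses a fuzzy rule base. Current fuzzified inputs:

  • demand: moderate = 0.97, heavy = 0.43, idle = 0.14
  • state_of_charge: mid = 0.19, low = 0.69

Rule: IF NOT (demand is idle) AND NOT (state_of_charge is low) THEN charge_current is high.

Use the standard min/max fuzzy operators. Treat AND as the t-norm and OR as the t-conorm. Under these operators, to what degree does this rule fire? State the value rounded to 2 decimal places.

0.31

firing strength: ¬idle=1−0.14=0.86, ¬low=1−0.69=0.31; AND[min(a, b)] → w = 0.31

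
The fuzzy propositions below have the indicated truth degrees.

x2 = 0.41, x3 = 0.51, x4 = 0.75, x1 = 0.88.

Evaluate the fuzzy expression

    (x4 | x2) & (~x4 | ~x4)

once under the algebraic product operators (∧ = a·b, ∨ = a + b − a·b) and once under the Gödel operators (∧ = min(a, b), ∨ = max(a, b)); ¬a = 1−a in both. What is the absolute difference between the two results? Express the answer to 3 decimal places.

0.123

Under algebraic product:
  x4 | x2 = a + b − a·b on (0.7500, 0.4100) = 0.8525
  ~x4 = 1 − 0.7500 = 0.2500
  ~x4 = 1 − 0.7500 = 0.2500
  ~x4 | ~x4 = a + b − a·b on (0.2500, 0.2500) = 0.4375
  (x4 | x2) & (~x4 | ~x4) = a·b on (0.8525, 0.4375) = 0.3730
  → value = 0.3730
Under Gödel:
  x4 | x2 = max(a, b) on (0.75, 0.41) = 0.75
  ~x4 = 1 − 0.75 = 0.25
  ~x4 = 1 − 0.75 = 0.25
  ~x4 | ~x4 = max(a, b) on (0.25, 0.25) = 0.25
  (x4 | x2) & (~x4 | ~x4) = min(a, b) on (0.75, 0.25) = 0.25
  → value = 0.2500
|0.3730 − 0.2500| = 0.123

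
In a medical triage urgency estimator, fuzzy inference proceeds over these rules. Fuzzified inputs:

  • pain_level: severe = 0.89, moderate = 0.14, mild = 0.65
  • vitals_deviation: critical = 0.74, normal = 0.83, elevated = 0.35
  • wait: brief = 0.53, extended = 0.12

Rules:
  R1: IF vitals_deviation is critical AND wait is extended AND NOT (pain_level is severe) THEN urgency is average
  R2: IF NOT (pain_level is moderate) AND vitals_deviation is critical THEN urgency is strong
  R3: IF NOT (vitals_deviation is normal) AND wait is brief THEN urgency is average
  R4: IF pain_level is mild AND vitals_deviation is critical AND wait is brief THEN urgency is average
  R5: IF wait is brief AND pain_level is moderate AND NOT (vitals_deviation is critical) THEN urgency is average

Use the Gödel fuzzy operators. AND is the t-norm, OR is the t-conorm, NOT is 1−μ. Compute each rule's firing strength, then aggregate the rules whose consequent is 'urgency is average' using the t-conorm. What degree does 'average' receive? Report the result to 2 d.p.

R1: critical=0.74, extended=0.12, ¬severe=1−0.89=0.11; AND[min(a, b)] → w = 0.11
R2: ¬moderate=1−0.14=0.86, critical=0.74; AND[min(a, b)] → w = 0.74
R3: ¬normal=1−0.83=0.17, brief=0.53; AND[min(a, b)] → w = 0.17
R4: mild=0.65, critical=0.74, brief=0.53; AND[min(a, b)] → w = 0.53
R5: brief=0.53, moderate=0.14, ¬critical=1−0.74=0.26; AND[min(a, b)] → w = 0.14
Rules with consequent 'average': {R1, R3, R4, R5} → strengths 0.11, 0.17, 0.53, 0.14
Aggregate via t-conorm [max(a, b)]: 0.53

0.53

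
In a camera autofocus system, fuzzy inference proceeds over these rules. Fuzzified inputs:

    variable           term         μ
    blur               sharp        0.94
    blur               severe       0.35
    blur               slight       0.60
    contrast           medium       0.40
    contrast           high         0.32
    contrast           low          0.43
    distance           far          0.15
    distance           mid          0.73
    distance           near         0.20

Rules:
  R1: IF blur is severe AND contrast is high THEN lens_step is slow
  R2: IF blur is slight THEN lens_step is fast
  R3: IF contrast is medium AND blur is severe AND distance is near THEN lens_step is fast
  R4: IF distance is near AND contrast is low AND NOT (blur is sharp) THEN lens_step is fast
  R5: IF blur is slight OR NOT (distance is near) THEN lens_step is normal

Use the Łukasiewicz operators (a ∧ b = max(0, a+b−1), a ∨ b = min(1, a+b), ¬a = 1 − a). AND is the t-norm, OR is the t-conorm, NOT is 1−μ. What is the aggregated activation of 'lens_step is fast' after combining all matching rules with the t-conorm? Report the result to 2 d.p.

0.60

R1: severe=0.35, high=0.32; AND[max(0, a+b−1)] → w = 0.00
R2: slight=0.60 → w = 0.60
R3: medium=0.40, severe=0.35, near=0.20; AND[max(0, a+b−1)] → w = 0.00
R4: near=0.20, low=0.43, ¬sharp=1−0.94=0.06; AND[max(0, a+b−1)] → w = 0.00
R5: slight=0.60, ¬near=1−0.20=0.80; OR[min(1, a+b)] → w = 1.00
Rules with consequent 'fast': {R2, R3, R4} → strengths 0.60, 0.00, 0.00
Aggregate via t-conorm [min(1, a+b)]: 0.60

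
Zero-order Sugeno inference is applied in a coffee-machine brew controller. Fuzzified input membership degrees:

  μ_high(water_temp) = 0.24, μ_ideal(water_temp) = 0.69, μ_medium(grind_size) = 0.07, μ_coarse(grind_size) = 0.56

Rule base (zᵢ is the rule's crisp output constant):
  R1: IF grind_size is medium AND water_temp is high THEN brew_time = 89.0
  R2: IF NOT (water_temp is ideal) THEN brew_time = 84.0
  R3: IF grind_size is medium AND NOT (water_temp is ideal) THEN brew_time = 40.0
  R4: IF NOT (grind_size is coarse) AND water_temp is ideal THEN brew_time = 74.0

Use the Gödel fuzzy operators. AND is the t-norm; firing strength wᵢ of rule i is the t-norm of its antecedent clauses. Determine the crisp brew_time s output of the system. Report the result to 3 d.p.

R1 (z=89.0): medium=0.07, high=0.24; AND[min(a, b)] → w = 0.07
R2 (z=84.0): ¬ideal=1−0.69=0.31 → w = 0.31
R3 (z=40.0): medium=0.07, ¬ideal=1−0.69=0.31; AND[min(a, b)] → w = 0.07
R4 (z=74.0): ¬coarse=1−0.56=0.44, ideal=0.69; AND[min(a, b)] → w = 0.44
Weighted average = (0.07·89.0 + 0.31·84.0 + 0.07·40.0 + 0.44·74.0) / (0.07 + 0.31 + 0.07 + 0.44)
  = 67.6300 / 0.8900 = 75.989

75.989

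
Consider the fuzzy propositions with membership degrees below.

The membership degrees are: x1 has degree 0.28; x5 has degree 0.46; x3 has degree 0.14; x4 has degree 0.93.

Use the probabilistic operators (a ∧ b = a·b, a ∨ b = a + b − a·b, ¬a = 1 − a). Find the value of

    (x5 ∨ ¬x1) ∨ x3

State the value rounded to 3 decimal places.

0.870

¬x1 = 1 − 0.2800 = 0.7200
x5 ∨ ¬x1 = a + b − a·b on (0.4600, 0.7200) = 0.8488
(x5 ∨ ¬x1) ∨ x3 = a + b − a·b on (0.8488, 0.1400) = 0.8700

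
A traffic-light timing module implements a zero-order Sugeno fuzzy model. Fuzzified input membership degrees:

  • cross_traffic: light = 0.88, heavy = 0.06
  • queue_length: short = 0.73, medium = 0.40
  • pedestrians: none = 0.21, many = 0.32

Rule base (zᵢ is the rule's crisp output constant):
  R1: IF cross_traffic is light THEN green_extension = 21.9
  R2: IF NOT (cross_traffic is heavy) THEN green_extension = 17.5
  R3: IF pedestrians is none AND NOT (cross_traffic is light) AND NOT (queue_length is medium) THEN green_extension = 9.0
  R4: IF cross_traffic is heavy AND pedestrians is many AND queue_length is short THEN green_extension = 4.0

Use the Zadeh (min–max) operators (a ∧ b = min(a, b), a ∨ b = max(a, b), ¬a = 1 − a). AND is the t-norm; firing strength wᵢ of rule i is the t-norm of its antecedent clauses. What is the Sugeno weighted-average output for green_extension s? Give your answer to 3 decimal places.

R1 (z=21.9): light=0.88 → w = 0.88
R2 (z=17.5): ¬heavy=1−0.06=0.94 → w = 0.94
R3 (z=9.0): none=0.21, ¬light=1−0.88=0.12, ¬medium=1−0.40=0.60; AND[min(a, b)] → w = 0.12
R4 (z=4.0): heavy=0.06, many=0.32, short=0.73; AND[min(a, b)] → w = 0.06
Weighted average = (0.88·21.9 + 0.94·17.5 + 0.12·9.0 + 0.06·4.0) / (0.88 + 0.94 + 0.12 + 0.06)
  = 37.0420 / 2.0000 = 18.521

18.521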